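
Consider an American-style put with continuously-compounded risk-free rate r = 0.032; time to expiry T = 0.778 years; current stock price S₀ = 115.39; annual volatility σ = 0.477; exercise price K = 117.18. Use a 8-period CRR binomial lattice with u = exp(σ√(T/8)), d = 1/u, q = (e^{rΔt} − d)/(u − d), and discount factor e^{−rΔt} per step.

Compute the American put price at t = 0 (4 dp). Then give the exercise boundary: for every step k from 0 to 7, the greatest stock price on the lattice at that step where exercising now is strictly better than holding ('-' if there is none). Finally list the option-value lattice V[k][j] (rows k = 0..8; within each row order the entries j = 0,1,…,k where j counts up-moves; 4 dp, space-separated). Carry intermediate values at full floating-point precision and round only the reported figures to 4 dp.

price = 18.6784
boundary = - - - - 63.6443 73.8519 85.6966 99.4411
tree:
18.6784
25.6033 11.0956
34.0043 16.4238 5.2398
43.5481 23.6084 8.5375 1.6048
53.5357 32.7213 13.6235 2.9343 0.1360
62.3325 43.3281 21.1341 5.3558 0.2591 0.0000
69.9134 53.5357 31.4834 9.7572 0.4935 0.0000 0.0000
76.4464 62.3325 43.3281 17.7389 0.9398 0.0000 0.0000 0.0000
82.0765 69.9134 53.5357 31.4834 1.7900 0.0000 0.0000 0.0000 0.0000

params: Δt=0.09725 u=1.16039 d=0.86178 q=0.47332 e^(-rΔt)=0.99689
t_8 payoffs: 82.0765 69.9134 53.5357 31.4834 1.7900 0.0000 0.0000 0.0000 0.0000
t_7: node(7,0) S=40.7336 payoff=76.4464 vs cont=76.0823 → 76.4464 [stop]  node(7,1) S=54.8475 payoff=62.3325 vs cont=61.9684 → 62.3325 [stop]  node(7,2) S=73.8519 payoff=43.3281 vs cont=42.9640 → 43.3281 [stop]  node(7,3) S=99.4411 payoff=17.7389 vs cont=17.3748 → 17.7389 [stop]  node(7,4) S=133.8969 payoff=0.0000 vs cont=0.9398 → 0.9398 [wait]  node(7,5) S=180.2913 payoff=0.0000 vs cont=0.0000 → 0.0000 [wait]  node(7,6) S=242.7612 payoff=0.0000 vs cont=0.0000 → 0.0000 [wait]  node(7,7) S=326.8766 payoff=0.0000 vs cont=0.0000 → 0.0000 [wait]  ⇒ S*(7)=99.4411
t_6: node(6,0) S=47.2666 payoff=69.9134 vs cont=69.5493 → 69.9134 [stop]  node(6,1) S=63.6443 payoff=53.5357 vs cont=53.1716 → 53.5357 [stop]  node(6,2) S=85.6966 payoff=31.4834 vs cont=31.1193 → 31.4834 [stop]  node(6,3) S=115.3900 payoff=1.7900 vs cont=9.7572 → 9.7572 [wait]  node(6,4) S=155.3720 payoff=0.0000 vs cont=0.4935 → 0.4935 [wait]  node(6,5) S=209.2074 payoff=0.0000 vs cont=0.0000 → 0.0000 [wait]  node(6,6) S=281.6966 payoff=0.0000 vs cont=0.0000 → 0.0000 [wait]  ⇒ S*(6)=85.6966
t_5: node(5,0) S=54.8475 payoff=62.3325 vs cont=61.9684 → 62.3325 [stop]  node(5,1) S=73.8519 payoff=43.3281 vs cont=42.9640 → 43.3281 [stop]  node(5,2) S=99.4411 payoff=17.7389 vs cont=21.1341 → 21.1341 [wait]  node(5,3) S=133.8969 payoff=0.0000 vs cont=5.3558 → 5.3558 [wait]  node(5,4) S=180.2913 payoff=0.0000 vs cont=0.2591 → 0.2591 [wait]  node(5,5) S=242.7612 payoff=0.0000 vs cont=0.0000 → 0.0000 [wait]  ⇒ S*(5)=73.8519
t_4: node(4,0) S=63.6443 payoff=53.5357 vs cont=53.1716 → 53.5357 [stop]  node(4,1) S=85.6966 payoff=31.4834 vs cont=32.7213 → 32.7213 [wait]  node(4,2) S=115.3900 payoff=1.7900 vs cont=13.6235 → 13.6235 [wait]  node(4,3) S=155.3720 payoff=0.0000 vs cont=2.9343 → 2.9343 [wait]  node(4,4) S=209.2074 payoff=0.0000 vs cont=0.1360 → 0.1360 [wait]  ⇒ S*(4)=63.6443
t_3: node(3,0) S=73.8519 payoff=43.3281 vs cont=43.5481 → 43.5481 [wait]  node(3,1) S=99.4411 payoff=17.7389 vs cont=23.6084 → 23.6084 [wait]  node(3,2) S=133.8969 payoff=0.0000 vs cont=8.5375 → 8.5375 [wait]  node(3,3) S=180.2913 payoff=0.0000 vs cont=1.6048 → 1.6048 [wait]  ⇒ S*(3)=-
t_2: node(2,0) S=85.6966 payoff=31.4834 vs cont=34.0043 → 34.0043 [wait]  node(2,1) S=115.3900 payoff=1.7900 vs cont=16.4238 → 16.4238 [wait]  node(2,2) S=155.3720 payoff=0.0000 vs cont=5.2398 → 5.2398 [wait]  ⇒ S*(2)=-
t_1: node(1,0) S=99.4411 payoff=17.7389 vs cont=25.6033 → 25.6033 [wait]  node(1,1) S=133.8969 payoff=0.0000 vs cont=11.0956 → 11.0956 [wait]  ⇒ S*(1)=-
t_0: node(0,0) S=115.3900 payoff=1.7900 vs cont=18.6784 → 18.6784 [wait]  ⇒ S*(0)=-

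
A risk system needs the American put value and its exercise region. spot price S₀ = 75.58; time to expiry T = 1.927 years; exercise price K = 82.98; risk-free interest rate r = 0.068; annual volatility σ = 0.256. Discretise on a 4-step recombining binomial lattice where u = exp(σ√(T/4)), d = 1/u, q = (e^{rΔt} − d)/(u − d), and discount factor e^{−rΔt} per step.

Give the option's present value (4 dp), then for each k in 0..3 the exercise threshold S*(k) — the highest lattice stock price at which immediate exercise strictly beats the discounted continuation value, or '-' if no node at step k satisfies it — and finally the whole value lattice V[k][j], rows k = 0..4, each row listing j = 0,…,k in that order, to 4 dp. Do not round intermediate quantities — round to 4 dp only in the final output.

price = 11.3925
boundary = - 63.2760 52.9751 63.2760
tree:
11.3925
19.7040 5.2534
30.0049 10.3178 1.4103
38.6289 19.7040 3.2305 0.0000
45.8490 30.0049 7.4000 0.0000 0.0000

Δt=0.48175, u=1.19445, d=0.83721, q=0.54891, disc=e^(-rΔt)=0.96777
k=4 terminal: V=max(K-S,0) → 45.8490 30.0049 7.4000 0.0000 0.0000
k=3: j=0 S=44.3511 intr=38.6289 cont=35.9546 V=38.6289[EX]; j=1 S=63.2760 intr=19.7040 cont=17.0297 V=19.7040[EX]; j=2 S=90.2765 intr=0.0000 cont=3.2305 V=3.2305[hold]; j=3 S=128.7982 intr=0.0000 cont=0.0000 V=0.0000[hold]  S*(3)=63.2760
k=2: j=0 S=52.9751 intr=30.0049 cont=27.3306 V=30.0049[EX]; j=1 S=75.5800 intr=7.4000 cont=10.3178 V=10.3178[hold]; j=2 S=107.8306 intr=0.0000 cont=1.4103 V=1.4103[hold]  S*(2)=52.9751
k=1: j=0 S=63.2760 intr=19.7040 cont=18.5797 V=19.7040[EX]; j=1 S=90.2765 intr=0.0000 cont=5.2534 V=5.2534[hold]  S*(1)=63.2760
k=0: j=0 S=75.5800 intr=7.4000 cont=11.3925 V=11.3925[hold]  S*(0)=-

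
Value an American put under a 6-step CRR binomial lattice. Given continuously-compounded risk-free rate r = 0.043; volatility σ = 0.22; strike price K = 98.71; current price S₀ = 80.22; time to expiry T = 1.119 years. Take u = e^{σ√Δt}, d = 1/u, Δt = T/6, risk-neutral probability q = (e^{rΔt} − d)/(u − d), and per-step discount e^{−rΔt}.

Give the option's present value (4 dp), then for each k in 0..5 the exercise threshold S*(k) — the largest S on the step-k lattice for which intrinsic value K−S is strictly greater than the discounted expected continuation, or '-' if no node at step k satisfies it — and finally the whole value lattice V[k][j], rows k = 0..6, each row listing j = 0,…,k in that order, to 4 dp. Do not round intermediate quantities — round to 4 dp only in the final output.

Δt=0.18650, u=1.09967, d=0.90937, q=0.51858, disc=e^(-rΔt)=0.99201
k=6 terminal: V=max(K-S,0) → 53.3458 43.8525 32.3725 18.4900 1.7024 0.0000 0.0000
k=5: j=0 S=49.8855 intr=48.8245 cont=48.0360 V=48.8245[EX]; j=1 S=60.3251 intr=38.3849 cont=37.5965 V=38.3849[EX]; j=2 S=72.9493 intr=25.7607 cont=24.9723 V=25.7607[EX]; j=3 S=88.2154 intr=10.4946 cont=9.7062 V=10.4946[EX]; j=4 S=106.6762 intr=0.0000 cont=0.8130 V=0.8130[hold]; j=5 S=129.0003 intr=0.0000 cont=0.0000 V=0.0000[hold]  S*(5)=88.2154
k=4: j=0 S=54.8575 intr=43.8525 cont=43.0640 V=43.8525[EX]; j=1 S=66.3375 intr=32.3725 cont=31.5840 V=32.3725[EX]; j=2 S=80.2200 intr=18.4900 cont=17.7016 V=18.4900[EX]; j=3 S=97.0076 intr=1.7024 cont=5.4303 V=5.4303[hold]; j=4 S=117.3084 intr=0.0000 cont=0.3883 V=0.3883[hold]  S*(4)=80.2200
k=3: j=0 S=60.3251 intr=38.3849 cont=37.5965 V=38.3849[EX]; j=1 S=72.9493 intr=25.7607 cont=24.9723 V=25.7607[EX]; j=2 S=88.2154 intr=10.4946 cont=11.6239 V=11.6239[hold]; j=3 S=106.6762 intr=0.0000 cont=2.7931 V=2.7931[hold]  S*(3)=72.9493
k=2: j=0 S=66.3375 intr=32.3725 cont=31.5840 V=32.3725[EX]; j=1 S=80.2200 intr=18.4900 cont=18.2825 V=18.4900[EX]; j=2 S=97.0076 intr=1.7024 cont=6.9882 V=6.9882[hold]  S*(2)=80.2200
k=1: j=0 S=72.9493 intr=25.7607 cont=24.9723 V=25.7607[EX]; j=1 S=88.2154 intr=10.4946 cont=12.4254 V=12.4254[hold]  S*(1)=72.9493
k=0: j=0 S=80.2200 intr=18.4900 cont=18.6948 V=18.6948[hold]  S*(0)=-

price = 18.6948
boundary = - 72.9493 80.2200 72.9493 80.2200 88.2154
tree:
18.6948
25.7607 12.4254
32.3725 18.4900 6.9882
38.3849 25.7607 11.6239 2.7931
43.8525 32.3725 18.4900 5.4303 0.3883
48.8245 38.3849 25.7607 10.4946 0.8130 0.0000
53.3458 43.8525 32.3725 18.4900 1.7024 0.0000 0.0000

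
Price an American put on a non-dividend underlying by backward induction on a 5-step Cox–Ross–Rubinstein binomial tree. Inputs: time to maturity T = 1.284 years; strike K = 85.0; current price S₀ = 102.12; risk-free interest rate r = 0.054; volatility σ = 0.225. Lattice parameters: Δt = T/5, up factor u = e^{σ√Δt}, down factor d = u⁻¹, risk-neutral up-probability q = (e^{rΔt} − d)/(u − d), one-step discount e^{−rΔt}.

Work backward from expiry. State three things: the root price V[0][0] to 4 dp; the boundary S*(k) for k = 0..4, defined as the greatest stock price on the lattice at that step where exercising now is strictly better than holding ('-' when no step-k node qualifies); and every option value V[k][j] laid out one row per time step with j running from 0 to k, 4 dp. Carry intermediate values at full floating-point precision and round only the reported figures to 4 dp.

params: Δt=0.25680 u=1.12077 d=0.89224 q=0.53263 e^(-rΔt)=0.98623
t_5 payoffs: 27.2542 12.4635 0.0000 0.0000 0.0000 0.0000
t_4: node(4,0) S=64.7200 payoff=20.2800 vs cont=19.1095 → 20.2800 [stop]  node(4,1) S=81.2970 payoff=3.7030 vs cont=5.7449 → 5.7449 [wait]  node(4,2) S=102.1200 payoff=0.0000 vs cont=0.0000 → 0.0000 [wait]  node(4,3) S=128.2765 payoff=0.0000 vs cont=0.0000 → 0.0000 [wait]  node(4,4) S=161.1326 payoff=0.0000 vs cont=0.0000 → 0.0000 [wait]  ⇒ S*(4)=64.7200
t_3: node(3,0) S=72.5365 payoff=12.4635 vs cont=12.3656 → 12.4635 [stop]  node(3,1) S=91.1156 payoff=0.0000 vs cont=2.6480 → 2.6480 [wait]  node(3,2) S=114.4535 payoff=0.0000 vs cont=0.0000 → 0.0000 [wait]  node(3,3) S=143.7690 payoff=0.0000 vs cont=0.0000 → 0.0000 [wait]  ⇒ S*(3)=72.5365
t_2: node(2,0) S=81.2970 payoff=3.7030 vs cont=7.1359 → 7.1359 [wait]  node(2,1) S=102.1200 payoff=0.0000 vs cont=1.2206 → 1.2206 [wait]  node(2,2) S=128.2765 payoff=0.0000 vs cont=0.0000 → 0.0000 [wait]  ⇒ S*(2)=-
t_1: node(1,0) S=91.1156 payoff=0.0000 vs cont=3.9303 → 3.9303 [wait]  node(1,1) S=114.4535 payoff=0.0000 vs cont=0.5626 → 0.5626 [wait]  ⇒ S*(1)=-
t_0: node(0,0) S=102.1200 payoff=0.0000 vs cont=2.1072 → 2.1072 [wait]  ⇒ S*(0)=-

price = 2.1072
boundary = - - - 72.5365 64.7200
tree:
2.1072
3.9303 0.5626
7.1359 1.2206 0.0000
12.4635 2.6480 0.0000 0.0000
20.2800 5.7449 0.0000 0.0000 0.0000
27.2542 12.4635 0.0000 0.0000 0.0000 0.0000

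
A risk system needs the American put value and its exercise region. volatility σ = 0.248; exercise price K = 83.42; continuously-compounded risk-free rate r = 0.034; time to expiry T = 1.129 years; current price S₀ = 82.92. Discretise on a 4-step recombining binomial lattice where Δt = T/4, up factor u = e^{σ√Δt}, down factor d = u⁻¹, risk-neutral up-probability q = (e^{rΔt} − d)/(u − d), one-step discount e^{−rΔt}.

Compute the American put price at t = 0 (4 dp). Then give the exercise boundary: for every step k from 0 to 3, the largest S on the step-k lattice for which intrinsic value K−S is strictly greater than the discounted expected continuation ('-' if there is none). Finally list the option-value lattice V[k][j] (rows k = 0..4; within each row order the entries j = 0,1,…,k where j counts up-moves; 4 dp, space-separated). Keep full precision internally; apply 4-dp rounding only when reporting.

price = 7.4433
boundary = - - 63.7115 72.6840
tree:
7.4433
12.3839 2.7158
19.7085 5.4011 0.1209
27.5733 10.7360 0.2458 0.0000
34.4673 19.7085 0.5000 0.0000 0.0000

Δt=0.28225, u=1.14083, d=0.87656, q=0.50360, disc=e^(-rΔt)=0.99045
k=4 terminal: V=max(K-S,0) → 34.4673 19.7085 0.5000 0.0000 0.0000
k=3: j=0 S=55.8467 intr=27.5733 cont=26.7766 V=27.5733[EX]; j=1 S=72.6840 intr=10.7360 cont=9.9393 V=10.7360[EX]; j=2 S=94.5976 intr=0.0000 cont=0.2458 V=0.2458[hold]; j=3 S=123.1179 intr=0.0000 cont=0.0000 V=0.0000[hold]  S*(3)=72.6840
k=2: j=0 S=63.7115 intr=19.7085 cont=18.9118 V=19.7085[EX]; j=1 S=82.9200 intr=0.5000 cont=5.4011 V=5.4011[hold]; j=2 S=107.9197 intr=0.0000 cont=0.1209 V=0.1209[hold]  S*(2)=63.7115
k=1: j=0 S=72.6840 intr=10.7360 cont=12.3839 V=12.3839[hold]; j=1 S=94.5976 intr=0.0000 cont=2.7158 V=2.7158[hold]  S*(1)=-
k=0: j=0 S=82.9200 intr=0.5000 cont=7.4433 V=7.4433[hold]  S*(0)=-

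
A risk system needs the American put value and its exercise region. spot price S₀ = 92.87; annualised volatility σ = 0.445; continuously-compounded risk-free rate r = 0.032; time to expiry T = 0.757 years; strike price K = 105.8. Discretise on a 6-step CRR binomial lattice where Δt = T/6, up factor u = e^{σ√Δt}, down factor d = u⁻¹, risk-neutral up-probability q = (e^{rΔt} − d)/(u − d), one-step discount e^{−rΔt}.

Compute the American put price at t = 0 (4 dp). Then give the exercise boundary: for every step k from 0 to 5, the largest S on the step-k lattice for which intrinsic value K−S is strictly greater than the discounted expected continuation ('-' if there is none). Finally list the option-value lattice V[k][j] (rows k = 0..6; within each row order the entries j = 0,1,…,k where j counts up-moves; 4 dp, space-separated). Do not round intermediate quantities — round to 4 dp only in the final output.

price = 21.7631
boundary = - - - 57.8012 67.6991 79.2920
tree:
21.7631
29.4462 13.3995
38.4009 19.7333 6.4658
47.9988 28.0487 10.6487 1.8664
56.4496 38.1009 17.1026 3.5580 0.0000
63.6649 47.9988 26.5080 6.7827 0.0000 0.0000
69.8252 56.4496 38.1009 12.9300 0.0000 0.0000 0.0000

params: Δt=0.12617 u=1.17124 d=0.85380 q=0.47331 e^(-rΔt)=0.99597
t_6 payoffs: 69.8252 56.4496 38.1009 12.9300 0.0000 0.0000 0.0000
t_5: node(5,0) S=42.1351 payoff=63.6649 vs cont=63.2386 → 63.6649 [stop]  node(5,1) S=57.8012 payoff=47.9988 vs cont=47.5725 → 47.9988 [stop]  node(5,2) S=79.2920 payoff=26.5080 vs cont=26.0817 → 26.5080 [stop]  node(5,3) S=108.7731 payoff=0.0000 vs cont=6.7827 → 6.7827 [wait]  node(5,4) S=149.2156 payoff=0.0000 vs cont=0.0000 → 0.0000 [wait]  node(5,5) S=204.6947 payoff=0.0000 vs cont=0.0000 → 0.0000 [wait]  ⇒ S*(5)=79.2920
t_4: node(4,0) S=49.3504 payoff=56.4496 vs cont=56.0233 → 56.4496 [stop]  node(4,1) S=67.6991 payoff=38.1009 vs cont=37.6746 → 38.1009 [stop]  node(4,2) S=92.8700 payoff=12.9300 vs cont=17.1026 → 17.1026 [wait]  node(4,3) S=127.3995 payoff=0.0000 vs cont=3.5580 → 3.5580 [wait]  node(4,4) S=174.7674 payoff=0.0000 vs cont=0.0000 → 0.0000 [wait]  ⇒ S*(4)=67.6991
t_3: node(3,0) S=57.8012 payoff=47.9988 vs cont=47.5725 → 47.9988 [stop]  node(3,1) S=79.2920 payoff=26.5080 vs cont=28.0487 → 28.0487 [wait]  node(3,2) S=108.7731 payoff=0.0000 vs cont=10.6487 → 10.6487 [wait]  node(3,3) S=149.2156 payoff=0.0000 vs cont=1.8664 → 1.8664 [wait]  ⇒ S*(3)=57.8012
t_2: node(2,0) S=67.6991 payoff=38.1009 vs cont=38.4009 → 38.4009 [wait]  node(2,1) S=92.8700 payoff=12.9300 vs cont=19.7333 → 19.7333 [wait]  node(2,2) S=127.3995 payoff=0.0000 vs cont=6.4658 → 6.4658 [wait]  ⇒ S*(2)=-
t_1: node(1,0) S=79.2920 payoff=26.5080 vs cont=29.4462 → 29.4462 [wait]  node(1,1) S=108.7731 payoff=0.0000 vs cont=13.3995 → 13.3995 [wait]  ⇒ S*(1)=-
t_0: node(0,0) S=92.8700 payoff=12.9300 vs cont=21.7631 → 21.7631 [wait]  ⇒ S*(0)=-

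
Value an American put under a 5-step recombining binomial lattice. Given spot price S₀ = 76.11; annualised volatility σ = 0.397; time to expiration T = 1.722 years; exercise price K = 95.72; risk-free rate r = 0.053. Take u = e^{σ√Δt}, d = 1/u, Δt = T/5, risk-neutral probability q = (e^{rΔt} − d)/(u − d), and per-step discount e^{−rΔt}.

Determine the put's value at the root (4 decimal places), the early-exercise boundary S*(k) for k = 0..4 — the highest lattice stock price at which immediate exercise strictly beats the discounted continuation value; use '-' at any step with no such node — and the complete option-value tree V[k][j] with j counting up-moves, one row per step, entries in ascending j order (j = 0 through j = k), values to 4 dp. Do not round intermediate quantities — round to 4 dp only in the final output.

Δt=0.34440, u=1.26236, d=0.79217, q=0.48119, disc=e^(-rΔt)=0.98191
k=5 terminal: V=max(K-S,0) → 71.9774 57.8850 35.4281 0.0000 0.0000 0.0000
k=4: j=0 S=29.9717 intr=65.7483 cont=64.0170 V=65.7483[EX]; j=1 S=47.7613 intr=47.9587 cont=46.2273 V=47.9587[EX]; j=2 S=76.1100 intr=19.6100 cont=18.0479 V=19.6100[EX]; j=3 S=121.2850 intr=0.0000 cont=0.0000 V=0.0000[hold]; j=4 S=193.2736 intr=0.0000 cont=0.0000 V=0.0000[hold]  S*(4)=76.1100
k=3: j=0 S=37.8350 intr=57.8850 cont=56.1537 V=57.8850[EX]; j=1 S=60.2919 intr=35.4281 cont=33.6967 V=35.4281[EX]; j=2 S=96.0781 intr=0.0000 cont=9.9898 V=9.9898[hold]; j=3 S=153.1052 intr=0.0000 cont=0.0000 V=0.0000[hold]  S*(3)=60.2919
k=2: j=0 S=47.7613 intr=47.9587 cont=46.2273 V=47.9587[EX]; j=1 S=76.1100 intr=19.6100 cont=22.7679 V=22.7679[hold]; j=2 S=121.2850 intr=0.0000 cont=5.0890 V=5.0890[hold]  S*(2)=47.7613
k=1: j=0 S=60.2919 intr=35.4281 cont=35.1888 V=35.4281[EX]; j=1 S=96.0781 intr=0.0000 cont=14.0030 V=14.0030[hold]  S*(1)=60.2919
k=0: j=0 S=76.1100 intr=19.6100 cont=24.6641 V=24.6641[hold]  S*(0)=-

price = 24.6641
boundary = - 60.2919 47.7613 60.2919 76.1100
tree:
24.6641
35.4281 14.0030
47.9587 22.7679 5.0890
57.8850 35.4281 9.9898 0.0000
65.7483 47.9587 19.6100 0.0000 0.0000
71.9774 57.8850 35.4281 0.0000 0.0000 0.0000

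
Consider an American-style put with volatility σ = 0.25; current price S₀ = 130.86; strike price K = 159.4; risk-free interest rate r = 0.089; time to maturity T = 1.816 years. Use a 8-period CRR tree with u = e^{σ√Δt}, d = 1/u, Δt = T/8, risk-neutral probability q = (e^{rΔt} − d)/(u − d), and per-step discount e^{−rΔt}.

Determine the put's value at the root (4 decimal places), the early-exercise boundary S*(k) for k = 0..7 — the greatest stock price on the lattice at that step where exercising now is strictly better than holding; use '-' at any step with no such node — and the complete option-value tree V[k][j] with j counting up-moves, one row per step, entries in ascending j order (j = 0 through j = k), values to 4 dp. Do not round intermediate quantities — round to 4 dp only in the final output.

Δt=0.22700, u=1.12650, d=0.88771, q=0.55572, disc=e^(-rΔt)=0.98000
k=8 terminal: V=max(K-S,0) → 108.9371 95.3630 78.1376 56.2788 28.5400 0.0000 0.0000 0.0000 0.0000
k=7: j=0 S=56.8462 intr=102.5538 cont=99.3658 V=102.5538[EX]; j=1 S=72.1373 intr=87.2627 cont=84.0746 V=87.2627[EX]; j=2 S=91.5417 intr=67.8583 cont=64.6703 V=67.8583[EX]; j=3 S=116.1656 intr=43.2344 cont=40.0464 V=43.2344[EX]; j=4 S=147.4132 intr=11.9868 cont=12.4260 V=12.4260[hold]; j=5 S=187.0661 intr=0.0000 cont=0.0000 V=0.0000[hold]; j=6 S=237.3853 intr=0.0000 cont=0.0000 V=0.0000[hold]; j=7 S=301.2399 intr=0.0000 cont=0.0000 V=0.0000[hold]  S*(7)=116.1656
k=6: j=0 S=64.0370 intr=95.3630 cont=92.1750 V=95.3630[EX]; j=1 S=81.2624 intr=78.1376 cont=74.9496 V=78.1376[EX]; j=2 S=103.1212 intr=56.2788 cont=53.0907 V=56.2788[EX]; j=3 S=130.8600 intr=28.5400 cont=25.5911 V=28.5400[EX]; j=4 S=166.0602 intr=0.0000 cont=5.4102 V=5.4102[hold]; j=5 S=210.7291 intr=0.0000 cont=0.0000 V=0.0000[hold]; j=6 S=267.4134 intr=0.0000 cont=0.0000 V=0.0000[hold]  S*(6)=130.8600
k=5: j=0 S=72.1373 intr=87.2627 cont=84.0746 V=87.2627[EX]; j=1 S=91.5417 intr=67.8583 cont=64.6703 V=67.8583[EX]; j=2 S=116.1656 intr=43.2344 cont=40.0464 V=43.2344[EX]; j=3 S=147.4132 intr=11.9868 cont=15.3724 V=15.3724[hold]; j=4 S=187.0661 intr=0.0000 cont=2.3555 V=2.3555[hold]; j=5 S=237.3853 intr=0.0000 cont=0.0000 V=0.0000[hold]  S*(5)=116.1656
k=4: j=0 S=81.2624 intr=78.1376 cont=74.9496 V=78.1376[EX]; j=1 S=103.1212 intr=56.2788 cont=53.0907 V=56.2788[EX]; j=2 S=130.8600 intr=28.5400 cont=27.1958 V=28.5400[EX]; j=3 S=166.0602 intr=0.0000 cont=7.9758 V=7.9758[hold]; j=4 S=210.7291 intr=0.0000 cont=1.0256 V=1.0256[hold]  S*(4)=130.8600
k=3: j=0 S=91.5417 intr=67.8583 cont=64.6703 V=67.8583[EX]; j=1 S=116.1656 intr=43.2344 cont=40.0464 V=43.2344[EX]; j=2 S=147.4132 intr=11.9868 cont=16.7697 V=16.7697[hold]; j=3 S=187.0661 intr=0.0000 cont=4.0311 V=4.0311[hold]  S*(3)=116.1656
k=2: j=0 S=103.1212 intr=56.2788 cont=53.0907 V=56.2788[EX]; j=1 S=130.8600 intr=28.5400 cont=27.9568 V=28.5400[EX]; j=2 S=166.0602 intr=0.0000 cont=9.4968 V=9.4968[hold]  S*(2)=130.8600
k=1: j=0 S=116.1656 intr=43.2344 cont=40.0464 V=43.2344[EX]; j=1 S=147.4132 intr=11.9868 cont=17.5981 V=17.5981[hold]  S*(1)=116.1656
k=0: j=0 S=130.8600 intr=28.5400 cont=28.4079 V=28.5400[EX]  S*(0)=130.8600

price = 28.5400
boundary = 130.8600 116.1656 130.8600 116.1656 130.8600 116.1656 130.8600 116.1656
tree:
28.5400
43.2344 17.5981
56.2788 28.5400 9.4968
67.8583 43.2344 16.7697 4.0311
78.1376 56.2788 28.5400 7.9758 1.0256
87.2627 67.8583 43.2344 15.3724 2.3555 0.0000
95.3630 78.1376 56.2788 28.5400 5.4102 0.0000 0.0000
102.5538 87.2627 67.8583 43.2344 12.4260 0.0000 0.0000 0.0000
108.9371 95.3630 78.1376 56.2788 28.5400 0.0000 0.0000 0.0000 0.0000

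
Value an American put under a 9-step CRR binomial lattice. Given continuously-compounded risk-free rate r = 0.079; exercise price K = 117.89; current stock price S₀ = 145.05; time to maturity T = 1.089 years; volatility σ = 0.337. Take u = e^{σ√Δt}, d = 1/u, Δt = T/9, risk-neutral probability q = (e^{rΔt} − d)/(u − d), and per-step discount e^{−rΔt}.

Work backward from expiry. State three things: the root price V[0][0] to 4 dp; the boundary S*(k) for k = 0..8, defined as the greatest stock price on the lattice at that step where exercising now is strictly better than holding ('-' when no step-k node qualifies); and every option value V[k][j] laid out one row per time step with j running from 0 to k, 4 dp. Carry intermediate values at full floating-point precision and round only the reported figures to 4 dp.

Δt=0.12100  u=1.12437  d=0.88938  q=0.51160  discount=0.99049
step 9 (expiry): payoffs max(K−S,0) = 67.3862 54.0424 37.1729 15.8463 0.0000 0.0000 0.0000 0.0000 0.0000 0.0000
step 8: (k=8,j=0): S=56.7851, (K−S)⁺=61.1049, hold=59.9834 ⇒ V=61.1049 exercise | (k=8,j=1): S=71.7885, (K−S)⁺=46.1015, hold=44.9799 ⇒ V=46.1015 exercise | (k=8,j=2): S=90.7561, (K−S)⁺=27.1339, hold=26.0123 ⇒ V=27.1339 exercise | (k=8,j=3): S=114.7352, (K−S)⁺=3.1548, hold=7.6657 ⇒ V=7.6657 continue | (k=8,j=4): S=145.0500, (K−S)⁺=0.0000, hold=0.0000 ⇒ V=0.0000 continue | (k=8,j=5): S=183.3744, (K−S)⁺=0.0000, hold=0.0000 ⇒ V=0.0000 continue | (k=8,j=6): S=231.8246, (K−S)⁺=0.0000, hold=0.0000 ⇒ V=0.0000 continue | (k=8,j=7): S=293.0761, (K−S)⁺=0.0000, hold=0.0000 ⇒ V=0.0000 continue | (k=8,j=8): S=370.5112, (K−S)⁺=0.0000, hold=0.0000 ⇒ V=0.0000 continue  boundary S*=90.7561
step 7: (k=7,j=0): S=63.8476, (K−S)⁺=54.0424, hold=52.9209 ⇒ V=54.0424 exercise | (k=7,j=1): S=80.7171, (K−S)⁺=37.1729, hold=36.0514 ⇒ V=37.1729 exercise | (k=7,j=2): S=102.0437, (K−S)⁺=15.8463, hold=17.0105 ⇒ V=17.0105 continue | (k=7,j=3): S=129.0052, (K−S)⁺=0.0000, hold=3.7083 ⇒ V=3.7083 continue | (k=7,j=4): S=163.0903, (K−S)⁺=0.0000, hold=0.0000 ⇒ V=0.0000 continue | (k=7,j=5): S=206.1812, (K−S)⁺=0.0000, hold=0.0000 ⇒ V=0.0000 continue | (k=7,j=6): S=260.6573, (K−S)⁺=0.0000, hold=0.0000 ⇒ V=0.0000 continue | (k=7,j=7): S=329.5269, (K−S)⁺=0.0000, hold=0.0000 ⇒ V=0.0000 continue  boundary S*=80.7171
step 6: (k=6,j=0): S=71.7885, (K−S)⁺=46.1015, hold=44.9799 ⇒ V=46.1015 exercise | (k=6,j=1): S=90.7561, (K−S)⁺=27.1339, hold=26.6023 ⇒ V=27.1339 exercise | (k=6,j=2): S=114.7352, (K−S)⁺=3.1548, hold=10.1080 ⇒ V=10.1080 continue | (k=6,j=3): S=145.0500, (K−S)⁺=0.0000, hold=1.7939 ⇒ V=1.7939 continue | (k=6,j=4): S=183.3744, (K−S)⁺=0.0000, hold=0.0000 ⇒ V=0.0000 continue | (k=6,j=5): S=231.8246, (K−S)⁺=0.0000, hold=0.0000 ⇒ V=0.0000 continue | (k=6,j=6): S=293.0761, (K−S)⁺=0.0000, hold=0.0000 ⇒ V=0.0000 continue  boundary S*=90.7561
step 5: (k=5,j=0): S=80.7171, (K−S)⁺=37.1729, hold=36.0514 ⇒ V=37.1729 exercise | (k=5,j=1): S=102.0437, (K−S)⁺=15.8463, hold=18.2482 ⇒ V=18.2482 continue | (k=5,j=2): S=129.0052, (K−S)⁺=0.0000, hold=5.7988 ⇒ V=5.7988 continue | (k=5,j=3): S=163.0903, (K−S)⁺=0.0000, hold=0.8678 ⇒ V=0.8678 continue | (k=5,j=4): S=206.1812, (K−S)⁺=0.0000, hold=0.0000 ⇒ V=0.0000 continue | (k=5,j=5): S=260.6573, (K−S)⁺=0.0000, hold=0.0000 ⇒ V=0.0000 continue  boundary S*=80.7171
step 4: (k=4,j=0): S=90.7561, (K−S)⁺=27.1339, hold=27.2295 ⇒ V=27.2295 continue | (k=4,j=1): S=114.7352, (K−S)⁺=3.1548, hold=11.7661 ⇒ V=11.7661 continue | (k=4,j=2): S=145.0500, (K−S)⁺=0.0000, hold=3.2449 ⇒ V=3.2449 continue | (k=4,j=3): S=183.3744, (K−S)⁺=0.0000, hold=0.4198 ⇒ V=0.4198 continue | (k=4,j=4): S=231.8246, (K−S)⁺=0.0000, hold=0.0000 ⇒ V=0.0000 continue  boundary S*=-
step 3: (k=3,j=0): S=102.0437, (K−S)⁺=15.8463, hold=19.1346 ⇒ V=19.1346 continue | (k=3,j=1): S=129.0052, (K−S)⁺=0.0000, hold=7.3362 ⇒ V=7.3362 continue | (k=3,j=2): S=163.0903, (K−S)⁺=0.0000, hold=1.7825 ⇒ V=1.7825 continue | (k=3,j=3): S=206.1812, (K−S)⁺=0.0000, hold=0.2031 ⇒ V=0.2031 continue  boundary S*=-
step 2: (k=2,j=0): S=114.7352, (K−S)⁺=3.1548, hold=12.9739 ⇒ V=12.9739 continue | (k=2,j=1): S=145.0500, (K−S)⁺=0.0000, hold=4.4521 ⇒ V=4.4521 continue | (k=2,j=2): S=183.3744, (K−S)⁺=0.0000, hold=0.9652 ⇒ V=0.9652 continue  boundary S*=-
step 1: (k=1,j=0): S=129.0052, (K−S)⁺=0.0000, hold=8.5322 ⇒ V=8.5322 continue | (k=1,j=1): S=163.0903, (K−S)⁺=0.0000, hold=2.6428 ⇒ V=2.6428 continue  boundary S*=-
step 0: (k=0,j=0): S=145.0500, (K−S)⁺=0.0000, hold=5.4667 ⇒ V=5.4667 continue  boundary S*=-

price = 5.4667
boundary = - - - - - 80.7171 90.7561 80.7171 90.7561
tree:
5.4667
8.5322 2.6428
12.9739 4.4521 0.9652
19.1346 7.3362 1.7825 0.2031
27.2295 11.7661 3.2449 0.4198 0.0000
37.1729 18.2482 5.7988 0.8678 0.0000 0.0000
46.1015 27.1339 10.1080 1.7939 0.0000 0.0000 0.0000
54.0424 37.1729 17.0105 3.7083 0.0000 0.0000 0.0000 0.0000
61.1049 46.1015 27.1339 7.6657 0.0000 0.0000 0.0000 0.0000 0.0000
67.3862 54.0424 37.1729 15.8463 0.0000 0.0000 0.0000 0.0000 0.0000 0.0000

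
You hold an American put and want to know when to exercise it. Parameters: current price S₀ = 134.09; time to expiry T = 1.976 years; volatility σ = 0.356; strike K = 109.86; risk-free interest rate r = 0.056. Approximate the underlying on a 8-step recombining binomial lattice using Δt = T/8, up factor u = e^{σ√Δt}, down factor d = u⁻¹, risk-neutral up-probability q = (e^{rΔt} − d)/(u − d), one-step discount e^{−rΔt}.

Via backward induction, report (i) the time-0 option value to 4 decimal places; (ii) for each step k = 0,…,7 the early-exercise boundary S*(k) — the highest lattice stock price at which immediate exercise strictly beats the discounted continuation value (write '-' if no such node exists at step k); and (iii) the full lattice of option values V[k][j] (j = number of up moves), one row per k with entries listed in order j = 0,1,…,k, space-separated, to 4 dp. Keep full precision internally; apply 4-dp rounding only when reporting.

price = 10.3899
boundary = - - - - 66.0754 55.3606 66.0754 78.8640
tree:
10.3899
15.5847 5.3832
22.7401 8.7245 2.1263
32.1356 13.7959 3.7969 0.4820
43.7846 21.1573 6.6751 0.9678 0.0000
54.4994 31.2103 11.4981 1.9433 0.0000 0.0000
63.4767 43.7846 19.2621 3.9020 0.0000 0.0000 0.0000
70.9983 54.4994 30.9960 7.8350 0.0000 0.0000 0.0000 0.0000
77.3001 63.4767 43.7846 15.7322 0.0000 0.0000 0.0000 0.0000 0.0000

Δt=0.24700, u=1.19355, d=0.83784, q=0.49504, disc=e^(-rΔt)=0.98626
k=8 terminal: V=max(K-S,0) → 77.3001 63.4767 43.7846 15.7322 0.0000 0.0000 0.0000 0.0000 0.0000
k=7: j=0 S=38.8617 intr=70.9983 cont=69.4892 V=70.9983[EX]; j=1 S=55.3606 intr=54.4994 cont=52.9903 V=54.4994[EX]; j=2 S=78.8640 intr=30.9960 cont=29.4869 V=30.9960[EX]; j=3 S=112.3459 intr=0.0000 cont=7.8350 V=7.8350[hold]; j=4 S=160.0426 intr=0.0000 cont=0.0000 V=0.0000[hold]; j=5 S=227.9890 intr=0.0000 cont=0.0000 V=0.0000[hold]; j=6 S=324.7823 intr=0.0000 cont=0.0000 V=0.0000[hold]; j=7 S=462.6694 intr=0.0000 cont=0.0000 V=0.0000[hold]  S*(7)=78.8640
k=6: j=0 S=46.3833 intr=63.4767 cont=61.9676 V=63.4767[EX]; j=1 S=66.0754 intr=43.7846 cont=42.2755 V=43.7846[EX]; j=2 S=94.1278 intr=15.7322 cont=19.2621 V=19.2621[hold]; j=3 S=134.0900 intr=0.0000 cont=3.9020 V=3.9020[hold]; j=4 S=191.0182 intr=0.0000 cont=0.0000 V=0.0000[hold]; j=5 S=272.1154 intr=0.0000 cont=0.0000 V=0.0000[hold]; j=6 S=387.6426 intr=0.0000 cont=0.0000 V=0.0000[hold]  S*(6)=66.0754
k=5: j=0 S=55.3606 intr=54.4994 cont=52.9903 V=54.4994[EX]; j=1 S=78.8640 intr=30.9960 cont=31.2103 V=31.2103[hold]; j=2 S=112.3459 intr=0.0000 cont=11.4981 V=11.4981[hold]; j=3 S=160.0426 intr=0.0000 cont=1.9433 V=1.9433[hold]; j=4 S=227.9890 intr=0.0000 cont=0.0000 V=0.0000[hold]; j=5 S=324.7823 intr=0.0000 cont=0.0000 V=0.0000[hold]  S*(5)=55.3606
k=4: j=0 S=66.0754 intr=43.7846 cont=42.3801 V=43.7846[EX]; j=1 S=94.1278 intr=15.7322 cont=21.1573 V=21.1573[hold]; j=2 S=134.0900 intr=0.0000 cont=6.6751 V=6.6751[hold]; j=3 S=191.0182 intr=0.0000 cont=0.9678 V=0.9678[hold]; j=4 S=272.1154 intr=0.0000 cont=0.0000 V=0.0000[hold]  S*(4)=66.0754
k=3: j=0 S=78.8640 intr=30.9960 cont=32.1356 V=32.1356[hold]; j=1 S=112.3459 intr=0.0000 cont=13.7959 V=13.7959[hold]; j=2 S=160.0426 intr=0.0000 cont=3.7969 V=3.7969[hold]; j=3 S=227.9890 intr=0.0000 cont=0.4820 V=0.4820[hold]  S*(3)=-
k=2: j=0 S=94.1278 intr=15.7322 cont=22.7401 V=22.7401[hold]; j=1 S=134.0900 intr=0.0000 cont=8.7245 V=8.7245[hold]; j=2 S=191.0182 intr=0.0000 cont=2.1263 V=2.1263[hold]  S*(2)=-
k=1: j=0 S=112.3459 intr=0.0000 cont=15.5847 V=15.5847[hold]; j=1 S=160.0426 intr=0.0000 cont=5.3832 V=5.3832[hold]  S*(1)=-
k=0: j=0 S=134.0900 intr=0.0000 cont=10.3899 V=10.3899[hold]  S*(0)=-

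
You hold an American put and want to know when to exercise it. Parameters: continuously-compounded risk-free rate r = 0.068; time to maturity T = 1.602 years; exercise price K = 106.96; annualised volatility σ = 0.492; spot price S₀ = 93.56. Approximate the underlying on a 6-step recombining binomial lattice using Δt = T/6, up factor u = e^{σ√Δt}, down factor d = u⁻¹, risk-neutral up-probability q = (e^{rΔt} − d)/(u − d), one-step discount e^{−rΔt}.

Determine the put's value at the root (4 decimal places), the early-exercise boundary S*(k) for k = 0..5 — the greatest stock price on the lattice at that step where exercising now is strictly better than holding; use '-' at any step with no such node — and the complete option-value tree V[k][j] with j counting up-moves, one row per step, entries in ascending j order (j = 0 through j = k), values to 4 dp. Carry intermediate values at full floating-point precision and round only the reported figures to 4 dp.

Δt=0.26700  u=1.28946  d=0.77552  q=0.47243  discount=0.98201
step 6 (expiry): payoffs max(K−S,0) = 86.6067 73.1182 50.6906 13.4000 0.0000 0.0000 0.0000
step 5: (k=5,j=0): S=26.2449, (K−S)⁺=80.7151, hold=78.7907 ⇒ V=80.7151 exercise | (k=5,j=1): S=43.6378, (K−S)⁺=63.3222, hold=61.3978 ⇒ V=63.3222 exercise | (k=5,j=2): S=72.5573, (K−S)⁺=34.4027, hold=32.4783 ⇒ V=34.4027 exercise | (k=5,j=3): S=120.6422, (K−S)⁺=0.0000, hold=6.9422 ⇒ V=6.9422 continue | (k=5,j=4): S=200.5939, (K−S)⁺=0.0000, hold=0.0000 ⇒ V=0.0000 continue | (k=5,j=5): S=333.5308, (K−S)⁺=0.0000, hold=0.0000 ⇒ V=0.0000 continue  boundary S*=72.5573
step 4: (k=4,j=0): S=33.8418, (K−S)⁺=73.1182, hold=71.1937 ⇒ V=73.1182 exercise | (k=4,j=1): S=56.2694, (K−S)⁺=50.6906, hold=48.7662 ⇒ V=50.6906 exercise | (k=4,j=2): S=93.5600, (K−S)⁺=13.4000, hold=21.0439 ⇒ V=21.0439 continue | (k=4,j=3): S=155.5638, (K−S)⁺=0.0000, hold=3.5966 ⇒ V=3.5966 continue | (k=4,j=4): S=258.6585, (K−S)⁺=0.0000, hold=0.0000 ⇒ V=0.0000 continue  boundary S*=56.2694
step 3: (k=3,j=0): S=43.6378, (K−S)⁺=63.3222, hold=61.3978 ⇒ V=63.3222 exercise | (k=3,j=1): S=72.5573, (K−S)⁺=34.4027, hold=36.0245 ⇒ V=36.0245 continue | (k=3,j=2): S=120.6422, (K−S)⁺=0.0000, hold=12.5709 ⇒ V=12.5709 continue | (k=3,j=3): S=200.5939, (K−S)⁺=0.0000, hold=1.8633 ⇒ V=1.8633 continue  boundary S*=43.6378
step 2: (k=2,j=0): S=56.2694, (K−S)⁺=50.6906, hold=49.5186 ⇒ V=50.6906 exercise | (k=2,j=1): S=93.5600, (K−S)⁺=13.4000, hold=24.4955 ⇒ V=24.4955 continue | (k=2,j=2): S=155.5638, (K−S)⁺=0.0000, hold=7.3771 ⇒ V=7.3771 continue  boundary S*=56.2694
step 1: (k=1,j=0): S=72.5573, (K−S)⁺=34.4027, hold=37.6258 ⇒ V=37.6258 continue | (k=1,j=1): S=120.6422, (K−S)⁺=0.0000, hold=16.1130 ⇒ V=16.1130 continue  boundary S*=-
step 0: (k=0,j=0): S=93.5600, (K−S)⁺=13.4000, hold=26.9683 ⇒ V=26.9683 continue  boundary S*=-

price = 26.9683
boundary = - - 56.2694 43.6378 56.2694 72.5573
tree:
26.9683
37.6258 16.1130
50.6906 24.4955 7.3771
63.3222 36.0245 12.5709 1.8633
73.1182 50.6906 21.0439 3.5966 0.0000
80.7151 63.3222 34.4027 6.9422 0.0000 0.0000
86.6067 73.1182 50.6906 13.4000 0.0000 0.0000 0.0000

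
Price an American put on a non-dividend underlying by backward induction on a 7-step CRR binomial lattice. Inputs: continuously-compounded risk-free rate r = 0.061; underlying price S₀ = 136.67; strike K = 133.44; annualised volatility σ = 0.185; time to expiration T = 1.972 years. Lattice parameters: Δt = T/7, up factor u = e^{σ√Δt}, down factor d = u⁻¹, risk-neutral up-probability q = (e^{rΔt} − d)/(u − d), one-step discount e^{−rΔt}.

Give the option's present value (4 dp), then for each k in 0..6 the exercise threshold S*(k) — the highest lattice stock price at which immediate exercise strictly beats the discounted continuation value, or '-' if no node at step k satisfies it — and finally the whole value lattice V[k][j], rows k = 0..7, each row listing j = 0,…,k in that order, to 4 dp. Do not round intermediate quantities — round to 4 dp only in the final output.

Δt=0.28171  u=1.10317  d=0.90647  q=0.56359  discount=0.98296
step 7 (expiry): payoffs max(K−S,0) = 64.7073 49.7927 31.6417 9.5521 0.0000 0.0000 0.0000 0.0000
step 6: (k=6,j=0): S=75.8242, (K−S)⁺=57.6158, hold=55.3423 ⇒ V=57.6158 exercise | (k=6,j=1): S=92.2776, (K−S)⁺=41.1624, hold=38.8889 ⇒ V=41.1624 exercise | (k=6,j=2): S=112.3013, (K−S)⁺=21.1387, hold=18.8652 ⇒ V=21.1387 exercise | (k=6,j=3): S=136.6700, (K−S)⁺=0.0000, hold=4.0976 ⇒ V=4.0976 continue | (k=6,j=4): S=166.3266, (K−S)⁺=0.0000, hold=0.0000 ⇒ V=0.0000 continue | (k=6,j=5): S=202.4185, (K−S)⁺=0.0000, hold=0.0000 ⇒ V=0.0000 continue | (k=6,j=6): S=246.3421, (K−S)⁺=0.0000, hold=0.0000 ⇒ V=0.0000 continue  boundary S*=112.3013
step 5: (k=5,j=0): S=83.6473, (K−S)⁺=49.7927, hold=47.5192 ⇒ V=49.7927 exercise | (k=5,j=1): S=101.7983, (K−S)⁺=31.6417, hold=29.3682 ⇒ V=31.6417 exercise | (k=5,j=2): S=123.8879, (K−S)⁺=9.5521, hold=11.3380 ⇒ V=11.3380 continue | (k=5,j=3): S=150.7709, (K−S)⁺=0.0000, hold=1.7578 ⇒ V=1.7578 continue | (k=5,j=4): S=183.4873, (K−S)⁺=0.0000, hold=0.0000 ⇒ V=0.0000 continue | (k=5,j=5): S=223.3029, (K−S)⁺=0.0000, hold=0.0000 ⇒ V=0.0000 continue  boundary S*=101.7983
step 4: (k=4,j=0): S=92.2776, (K−S)⁺=41.1624, hold=38.8889 ⇒ V=41.1624 exercise | (k=4,j=1): S=112.3013, (K−S)⁺=21.1387, hold=19.8546 ⇒ V=21.1387 exercise | (k=4,j=2): S=136.6700, (K−S)⁺=0.0000, hold=5.8375 ⇒ V=5.8375 continue | (k=4,j=3): S=166.3266, (K−S)⁺=0.0000, hold=0.7540 ⇒ V=0.7540 continue | (k=4,j=4): S=202.4185, (K−S)⁺=0.0000, hold=0.0000 ⇒ V=0.0000 continue  boundary S*=112.3013
step 3: (k=3,j=0): S=101.7983, (K−S)⁺=31.6417, hold=29.3682 ⇒ V=31.6417 exercise | (k=3,j=1): S=123.8879, (K−S)⁺=9.5521, hold=12.3018 ⇒ V=12.3018 continue | (k=3,j=2): S=150.7709, (K−S)⁺=0.0000, hold=2.9218 ⇒ V=2.9218 continue | (k=3,j=3): S=183.4873, (K−S)⁺=0.0000, hold=0.3235 ⇒ V=0.3235 continue  boundary S*=101.7983
step 2: (k=2,j=0): S=112.3013, (K−S)⁺=21.1387, hold=20.3885 ⇒ V=21.1387 exercise | (k=2,j=1): S=136.6700, (K−S)⁺=0.0000, hold=6.8958 ⇒ V=6.8958 continue | (k=2,j=2): S=166.3266, (K−S)⁺=0.0000, hold=1.4326 ⇒ V=1.4326 continue  boundary S*=112.3013
step 1: (k=1,j=0): S=123.8879, (K−S)⁺=9.5521, hold=12.8882 ⇒ V=12.8882 continue | (k=1,j=1): S=150.7709, (K−S)⁺=0.0000, hold=3.7518 ⇒ V=3.7518 continue  boundary S*=-
step 0: (k=0,j=0): S=136.6700, (K−S)⁺=0.0000, hold=7.6071 ⇒ V=7.6071 continue  boundary S*=-

price = 7.6071
boundary = - - 112.3013 101.7983 112.3013 101.7983 112.3013
tree:
7.6071
12.8882 3.7518
21.1387 6.8958 1.4326
31.6417 12.3018 2.9218 0.3235
41.1624 21.1387 5.8375 0.7540 0.0000
49.7927 31.6417 11.3380 1.7578 0.0000 0.0000
57.6158 41.1624 21.1387 4.0976 0.0000 0.0000 0.0000
64.7073 49.7927 31.6417 9.5521 0.0000 0.0000 0.0000 0.0000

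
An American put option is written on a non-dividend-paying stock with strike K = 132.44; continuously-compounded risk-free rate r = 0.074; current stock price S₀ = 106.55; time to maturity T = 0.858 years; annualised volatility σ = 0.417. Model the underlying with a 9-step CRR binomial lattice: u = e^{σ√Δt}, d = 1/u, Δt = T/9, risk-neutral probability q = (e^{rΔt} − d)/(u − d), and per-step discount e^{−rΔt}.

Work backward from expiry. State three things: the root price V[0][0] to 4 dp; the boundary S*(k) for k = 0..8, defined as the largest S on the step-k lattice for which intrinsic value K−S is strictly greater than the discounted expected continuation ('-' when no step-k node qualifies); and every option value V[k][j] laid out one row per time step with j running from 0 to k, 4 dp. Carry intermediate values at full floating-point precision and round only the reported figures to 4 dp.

price = 30.3742
boundary = - - 82.3606 72.4107 82.3606 93.6778 82.3606 93.6778 106.5500
tree:
30.3742
39.5591 21.4480
50.0794 29.4036 13.6472
60.0293 39.0503 19.9931 7.3753
68.7772 50.0794 28.3689 11.7431 3.0296
76.4682 60.0293 38.7622 18.1827 5.3485 0.7097
83.2301 68.7772 50.0794 27.1716 9.2822 1.4161 0.0000
89.1751 76.4682 60.0293 38.7622 15.7481 2.8255 0.0000 0.0000
94.4019 83.2301 68.7772 50.0794 25.8900 5.6378 0.0000 0.0000 0.0000
98.9973 89.1751 76.4682 60.0293 38.7622 11.2490 0.0000 0.0000 0.0000 0.0000

params: Δt=0.09533 u=1.13741 d=0.87919 q=0.49527 e^(-rΔt)=0.99297
t_9 payoffs: 98.9973 89.1751 76.4682 60.0293 38.7622 11.2490 0.0000 0.0000 0.0000 0.0000
t_8: node(8,0) S=38.0381 payoff=94.4019 vs cont=93.4709 → 94.4019 [stop]  node(8,1) S=49.2099 payoff=83.2301 vs cont=82.2991 → 83.2301 [stop]  node(8,2) S=63.6628 payoff=68.7772 vs cont=67.8461 → 68.7772 [stop]  node(8,3) S=82.3606 payoff=50.0794 vs cont=49.1483 → 50.0794 [stop]  node(8,4) S=106.5500 payoff=25.8900 vs cont=24.9590 → 25.8900 [stop]  node(8,5) S=137.8438 payoff=0.0000 vs cont=5.6378 → 5.6378 [wait]  node(8,6) S=178.3286 payoff=0.0000 vs cont=0.0000 → 0.0000 [wait]  node(8,7) S=230.7037 payoff=0.0000 vs cont=0.0000 → 0.0000 [wait]  node(8,8) S=298.4615 payoff=0.0000 vs cont=0.0000 → 0.0000 [wait]  ⇒ S*(8)=106.5500
t_7: node(7,0) S=43.2649 payoff=89.1751 vs cont=88.2441 → 89.1751 [stop]  node(7,1) S=55.9718 payoff=76.4682 vs cont=75.5372 → 76.4682 [stop]  node(7,2) S=72.4107 payoff=60.0293 vs cont=59.0982 → 60.0293 [stop]  node(7,3) S=93.6778 payoff=38.7622 vs cont=37.8312 → 38.7622 [stop]  node(7,4) S=121.1910 payoff=11.2490 vs cont=15.7481 → 15.7481 [wait]  node(7,5) S=156.7848 payoff=0.0000 vs cont=2.8255 → 2.8255 [wait]  node(7,6) S=202.8326 payoff=0.0000 vs cont=0.0000 → 0.0000 [wait]  node(7,7) S=262.4046 payoff=0.0000 vs cont=0.0000 → 0.0000 [wait]  ⇒ S*(7)=93.6778
t_6: node(6,0) S=49.2099 payoff=83.2301 vs cont=82.2991 → 83.2301 [stop]  node(6,1) S=63.6628 payoff=68.7772 vs cont=67.8461 → 68.7772 [stop]  node(6,2) S=82.3606 payoff=50.0794 vs cont=49.1483 → 50.0794 [stop]  node(6,3) S=106.5500 payoff=25.8900 vs cont=27.1716 → 27.1716 [wait]  node(6,4) S=137.8438 payoff=0.0000 vs cont=9.2822 → 9.2822 [wait]  node(6,5) S=178.3286 payoff=0.0000 vs cont=1.4161 → 1.4161 [wait]  node(6,6) S=230.7037 payoff=0.0000 vs cont=0.0000 → 0.0000 [wait]  ⇒ S*(6)=82.3606
t_5: node(5,0) S=55.9718 payoff=76.4682 vs cont=75.5372 → 76.4682 [stop]  node(5,1) S=72.4107 payoff=60.0293 vs cont=59.0982 → 60.0293 [stop]  node(5,2) S=93.6778 payoff=38.7622 vs cont=38.4615 → 38.7622 [stop]  node(5,3) S=121.1910 payoff=11.2490 vs cont=18.1827 → 18.1827 [wait]  node(5,4) S=156.7848 payoff=0.0000 vs cont=5.3485 → 5.3485 [wait]  node(5,5) S=202.8326 payoff=0.0000 vs cont=0.7097 → 0.7097 [wait]  ⇒ S*(5)=93.6778
t_4: node(4,0) S=63.6628 payoff=68.7772 vs cont=67.8461 → 68.7772 [stop]  node(4,1) S=82.3606 payoff=50.0794 vs cont=49.1483 → 50.0794 [stop]  node(4,2) S=106.5500 payoff=25.8900 vs cont=28.3689 → 28.3689 [wait]  node(4,3) S=137.8438 payoff=0.0000 vs cont=11.7431 → 11.7431 [wait]  node(4,4) S=178.3286 payoff=0.0000 vs cont=3.0296 → 3.0296 [wait]  ⇒ S*(4)=82.3606
t_3: node(3,0) S=72.4107 payoff=60.0293 vs cont=59.0982 → 60.0293 [stop]  node(3,1) S=93.6778 payoff=38.7622 vs cont=39.0503 → 39.0503 [wait]  node(3,2) S=121.1910 payoff=11.2490 vs cont=19.9931 → 19.9931 [wait]  node(3,3) S=156.7848 payoff=0.0000 vs cont=7.3753 → 7.3753 [wait]  ⇒ S*(3)=72.4107
t_2: node(2,0) S=82.3606 payoff=50.0794 vs cont=49.2900 → 50.0794 [stop]  node(2,1) S=106.5500 payoff=25.8900 vs cont=29.4036 → 29.4036 [wait]  node(2,2) S=137.8438 payoff=0.0000 vs cont=13.6472 → 13.6472 [wait]  ⇒ S*(2)=82.3606
t_1: node(1,0) S=93.6778 payoff=38.7622 vs cont=39.5591 → 39.5591 [wait]  node(1,1) S=121.1910 payoff=11.2490 vs cont=21.4480 → 21.4480 [wait]  ⇒ S*(1)=-
t_0: node(0,0) S=106.5500 payoff=25.8900 vs cont=30.3742 → 30.3742 [wait]  ⇒ S*(0)=-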